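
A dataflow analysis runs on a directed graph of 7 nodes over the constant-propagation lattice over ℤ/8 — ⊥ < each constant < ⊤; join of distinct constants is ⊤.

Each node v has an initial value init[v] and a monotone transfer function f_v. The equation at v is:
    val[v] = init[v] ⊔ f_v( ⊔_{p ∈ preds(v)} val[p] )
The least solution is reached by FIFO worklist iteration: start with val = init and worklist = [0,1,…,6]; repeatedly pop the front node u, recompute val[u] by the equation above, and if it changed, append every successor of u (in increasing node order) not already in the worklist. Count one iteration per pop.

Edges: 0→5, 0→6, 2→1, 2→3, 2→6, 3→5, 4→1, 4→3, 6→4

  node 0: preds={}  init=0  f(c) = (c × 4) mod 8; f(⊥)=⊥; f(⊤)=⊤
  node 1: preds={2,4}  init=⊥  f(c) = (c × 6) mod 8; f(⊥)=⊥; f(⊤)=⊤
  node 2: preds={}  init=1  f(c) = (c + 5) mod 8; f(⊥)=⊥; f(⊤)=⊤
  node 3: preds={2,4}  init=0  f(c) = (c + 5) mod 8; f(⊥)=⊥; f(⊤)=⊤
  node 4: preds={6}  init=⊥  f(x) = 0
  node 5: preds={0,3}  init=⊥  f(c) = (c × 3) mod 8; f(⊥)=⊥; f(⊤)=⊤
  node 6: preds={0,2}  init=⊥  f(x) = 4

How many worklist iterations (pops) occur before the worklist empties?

Iteration log — 10 steps:
  step 1. node 0  ⊔preds=⊥  new=0  stable
  step 2. node 1  ⊔preds=1  new=6  old=⊥  +wl: 
  step 3. node 2  ⊔preds=⊥  new=1  stable
  step 4. node 3  ⊔preds=1  new=⊤  old=0  +wl: 
  step 5. node 4  ⊔preds=⊥  new=0  old=⊥  +wl: 1,3
  step 6. node 5  ⊔preds=⊤  new=⊤  old=⊥  +wl: 
  step 7. node 6  ⊔preds=⊤  new=4  old=⊥  +wl: 4
  step 8. node 1  ⊔preds=⊤  new=⊤  old=6  +wl: 
  step 9. node 3  ⊔preds=⊤  new=⊤  stable
  step 10. node 4  ⊔preds=4  new=0  stable

Least fixpoint reached:
  node 0: 0
  node 1: ⊤
  node 2: 1
  node 3: ⊤
  node 4: 0
  node 5: ⊤
  node 6: 4

10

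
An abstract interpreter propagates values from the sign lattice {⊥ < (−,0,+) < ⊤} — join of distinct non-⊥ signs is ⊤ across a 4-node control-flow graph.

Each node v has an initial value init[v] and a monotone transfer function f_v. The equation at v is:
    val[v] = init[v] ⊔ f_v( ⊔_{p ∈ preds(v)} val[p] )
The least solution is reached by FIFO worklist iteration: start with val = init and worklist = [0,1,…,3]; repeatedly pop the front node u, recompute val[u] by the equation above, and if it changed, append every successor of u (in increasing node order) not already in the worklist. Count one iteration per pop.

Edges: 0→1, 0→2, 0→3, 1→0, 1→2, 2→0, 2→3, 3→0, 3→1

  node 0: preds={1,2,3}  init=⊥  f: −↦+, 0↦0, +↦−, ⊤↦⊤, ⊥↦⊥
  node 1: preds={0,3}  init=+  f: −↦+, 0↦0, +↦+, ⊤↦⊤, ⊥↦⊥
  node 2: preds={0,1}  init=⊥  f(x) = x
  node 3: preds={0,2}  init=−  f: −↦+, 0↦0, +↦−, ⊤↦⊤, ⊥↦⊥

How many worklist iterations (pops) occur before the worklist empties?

6

Iteration log — 6 steps:
  step 1. node 0  ⊔preds=⊤  new=⊤  old=⊥  +wl: 
  step 2. node 1  ⊔preds=⊤  new=⊤  old=+  +wl: 0
  step 3. node 2  ⊔preds=⊤  new=⊤  old=⊥  +wl: 
  step 4. node 3  ⊔preds=⊤  new=⊤  old=−  +wl: 1
  step 5. node 0  ⊔preds=⊤  new=⊤  stable
  step 6. node 1  ⊔preds=⊤  new=⊤  stable

Least fixpoint reached:
  node 0: ⊤
  node 1: ⊤
  node 2: ⊤
  node 3: ⊤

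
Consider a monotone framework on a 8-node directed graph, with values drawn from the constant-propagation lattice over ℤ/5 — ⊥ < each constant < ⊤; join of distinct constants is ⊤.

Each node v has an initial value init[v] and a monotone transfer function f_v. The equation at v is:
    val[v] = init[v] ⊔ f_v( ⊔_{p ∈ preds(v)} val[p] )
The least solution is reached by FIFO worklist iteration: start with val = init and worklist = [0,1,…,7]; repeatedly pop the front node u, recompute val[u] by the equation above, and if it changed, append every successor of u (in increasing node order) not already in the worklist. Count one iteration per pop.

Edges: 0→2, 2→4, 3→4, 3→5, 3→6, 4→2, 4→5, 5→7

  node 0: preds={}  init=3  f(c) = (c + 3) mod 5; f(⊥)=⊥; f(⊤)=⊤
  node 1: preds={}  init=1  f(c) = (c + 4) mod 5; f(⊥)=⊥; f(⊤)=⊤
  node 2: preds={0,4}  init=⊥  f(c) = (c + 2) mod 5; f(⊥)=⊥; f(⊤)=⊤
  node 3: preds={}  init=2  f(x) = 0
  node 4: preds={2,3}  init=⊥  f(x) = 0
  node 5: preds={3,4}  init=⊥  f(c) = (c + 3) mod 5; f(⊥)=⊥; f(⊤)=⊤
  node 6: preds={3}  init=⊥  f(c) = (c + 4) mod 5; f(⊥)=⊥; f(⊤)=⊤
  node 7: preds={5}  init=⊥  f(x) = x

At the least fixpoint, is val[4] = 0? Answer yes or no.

Trace (10 dequeues):
  [1] u=0 | in ⊥ | out 3 | ==
  [2] u=1 | in ⊥ | out 1 | ==
  [3] u=2 | in 3 | out 0 | prev ⊥ | push {}
  [4] u=3 | in ⊥ | out ⊤ | prev 2 | push {}
  [5] u=4 | in ⊤ | out 0 | prev ⊥ | push {2}
  [6] u=5 | in ⊤ | out ⊤ | prev ⊥ | push {}
  [7] u=6 | in ⊤ | out ⊤ | prev ⊥ | push {}
  [8] u=7 | in ⊤ | out ⊤ | prev ⊥ | push {}
  [9] u=2 | in ⊤ | out ⊤ | prev 0 | push {4}
  [10] u=4 | in ⊤ | out 0 | ==

Converged values:
  [0] 3
  [1] 1
  [2] ⊤
  [3] ⊤
  [4] 0
  [5] ⊤
  [6] ⊤
  [7] ⊤

yes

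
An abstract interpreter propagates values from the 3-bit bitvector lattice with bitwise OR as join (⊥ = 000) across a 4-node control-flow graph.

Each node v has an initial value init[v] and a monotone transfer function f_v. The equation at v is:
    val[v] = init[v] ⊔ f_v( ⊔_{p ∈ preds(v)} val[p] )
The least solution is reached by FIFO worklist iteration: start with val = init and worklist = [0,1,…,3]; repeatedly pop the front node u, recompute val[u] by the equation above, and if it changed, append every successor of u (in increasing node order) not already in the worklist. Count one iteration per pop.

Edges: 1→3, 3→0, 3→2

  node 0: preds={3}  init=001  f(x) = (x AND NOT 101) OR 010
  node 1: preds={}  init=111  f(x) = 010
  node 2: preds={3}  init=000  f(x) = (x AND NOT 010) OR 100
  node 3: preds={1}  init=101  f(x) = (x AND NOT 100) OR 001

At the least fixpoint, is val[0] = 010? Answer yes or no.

Trace (6 dequeues):
  [1] u=0 | in 101 | out 011 | prev 001 | push {}
  [2] u=1 | in 000 | out 111 | ==
  [3] u=2 | in 101 | out 101 | prev 000 | push {}
  [4] u=3 | in 111 | out 111 | prev 101 | push {0,2}
  [5] u=0 | in 111 | out 011 | ==
  [6] u=2 | in 111 | out 101 | ==

Converged values:
  [0] 011
  [1] 111
  [2] 101
  [3] 111

no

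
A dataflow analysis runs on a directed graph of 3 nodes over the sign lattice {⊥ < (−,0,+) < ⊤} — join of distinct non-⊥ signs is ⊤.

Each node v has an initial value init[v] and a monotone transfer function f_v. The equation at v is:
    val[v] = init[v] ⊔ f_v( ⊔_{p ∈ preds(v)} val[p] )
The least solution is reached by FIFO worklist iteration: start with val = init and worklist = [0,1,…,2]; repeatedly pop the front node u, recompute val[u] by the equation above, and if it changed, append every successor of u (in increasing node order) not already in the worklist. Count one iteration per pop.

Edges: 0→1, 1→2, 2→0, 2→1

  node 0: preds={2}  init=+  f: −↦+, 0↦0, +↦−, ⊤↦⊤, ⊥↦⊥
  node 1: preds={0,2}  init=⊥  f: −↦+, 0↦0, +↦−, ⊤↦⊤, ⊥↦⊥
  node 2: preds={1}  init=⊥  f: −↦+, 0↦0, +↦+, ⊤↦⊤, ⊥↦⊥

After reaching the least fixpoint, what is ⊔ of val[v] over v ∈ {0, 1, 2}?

⊤

Worklist (8 pops):
  #1 pop 0: in=⊥ → + (no change)
  #2 pop 1: in=+ → − (was ⊥); enqueue []
  #3 pop 2: in=− → + (was ⊥); enqueue [0,1]
  #4 pop 0: in=+ → ⊤ (was +); enqueue []
  #5 pop 1: in=⊤ → ⊤ (was −); enqueue [2]
  #6 pop 2: in=⊤ → ⊤ (was +); enqueue [0,1]
  #7 pop 0: in=⊤ → ⊤ (no change)
  #8 pop 1: in=⊤ → ⊤ (no change)

Fixpoint:
  val[0] = ⊤
  val[1] = ⊤
  val[2] = ⊤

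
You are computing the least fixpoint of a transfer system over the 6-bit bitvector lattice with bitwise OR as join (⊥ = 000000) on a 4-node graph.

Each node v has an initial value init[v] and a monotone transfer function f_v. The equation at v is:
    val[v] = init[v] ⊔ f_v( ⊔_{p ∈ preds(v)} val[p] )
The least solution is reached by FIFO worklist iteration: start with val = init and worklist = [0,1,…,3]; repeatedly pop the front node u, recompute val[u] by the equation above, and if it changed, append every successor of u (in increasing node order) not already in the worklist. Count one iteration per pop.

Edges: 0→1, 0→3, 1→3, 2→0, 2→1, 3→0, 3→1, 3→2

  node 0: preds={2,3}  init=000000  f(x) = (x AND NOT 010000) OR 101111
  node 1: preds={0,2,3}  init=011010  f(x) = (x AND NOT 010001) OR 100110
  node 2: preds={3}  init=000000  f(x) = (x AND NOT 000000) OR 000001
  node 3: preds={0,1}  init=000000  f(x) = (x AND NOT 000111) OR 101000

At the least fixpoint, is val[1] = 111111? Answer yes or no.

Iteration log — 9 steps:
  step 1. node 0  ⊔preds=000000  new=101111  old=000000  +wl: 
  step 2. node 1  ⊔preds=101111  new=111110  old=011010  +wl: 
  step 3. node 2  ⊔preds=000000  new=000001  old=000000  +wl: 0,1
  step 4. node 3  ⊔preds=111111  new=111000  old=000000  +wl: 2
  step 5. node 0  ⊔preds=111001  new=101111  stable
  step 6. node 1  ⊔preds=111111  new=111110  stable
  step 7. node 2  ⊔preds=111000  new=111001  old=000001  +wl: 0,1
  step 8. node 0  ⊔preds=111001  new=101111  stable
  step 9. node 1  ⊔preds=111111  new=111110  stable

Least fixpoint reached:
  node 0: 101111
  node 1: 111110
  node 2: 111001
  node 3: 111000

no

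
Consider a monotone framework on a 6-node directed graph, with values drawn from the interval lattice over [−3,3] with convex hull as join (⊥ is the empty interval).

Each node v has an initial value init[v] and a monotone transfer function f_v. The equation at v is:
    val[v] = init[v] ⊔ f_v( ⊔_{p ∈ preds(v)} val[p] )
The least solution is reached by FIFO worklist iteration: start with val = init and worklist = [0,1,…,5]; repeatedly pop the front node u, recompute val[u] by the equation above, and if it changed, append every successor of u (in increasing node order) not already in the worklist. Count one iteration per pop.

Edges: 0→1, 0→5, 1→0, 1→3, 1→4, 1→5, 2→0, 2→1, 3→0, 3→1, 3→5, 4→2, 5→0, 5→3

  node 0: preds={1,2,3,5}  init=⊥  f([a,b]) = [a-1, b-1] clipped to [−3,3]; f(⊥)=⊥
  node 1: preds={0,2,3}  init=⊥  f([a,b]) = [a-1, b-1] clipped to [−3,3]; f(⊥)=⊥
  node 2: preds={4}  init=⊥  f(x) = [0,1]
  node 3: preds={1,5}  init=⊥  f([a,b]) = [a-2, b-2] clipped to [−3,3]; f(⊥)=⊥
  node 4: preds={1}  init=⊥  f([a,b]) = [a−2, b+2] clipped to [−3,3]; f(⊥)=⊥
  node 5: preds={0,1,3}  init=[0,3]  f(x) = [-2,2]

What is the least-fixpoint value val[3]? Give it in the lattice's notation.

Iteration log — 13 steps:
  step 1. node 0  ⊔preds=[0,3]  new=[-1,2]  old=⊥  +wl: 
  step 2. node 1  ⊔preds=[-1,2]  new=[-2,1]  old=⊥  +wl: 0
  step 3. node 2  ⊔preds=⊥  new=[0,1]  old=⊥  +wl: 1
  step 4. node 3  ⊔preds=[-2,3]  new=[-3,1]  old=⊥  +wl: 
  step 5. node 4  ⊔preds=[-2,1]  new=[-3,3]  old=⊥  +wl: 2
  step 6. node 5  ⊔preds=[-3,2]  new=[-2,3]  old=[0,3]  +wl: 3
  step 7. node 0  ⊔preds=[-3,3]  new=[-3,2]  old=[-1,2]  +wl: 5
  step 8. node 1  ⊔preds=[-3,2]  new=[-3,1]  old=[-2,1]  +wl: 0,4
  step 9. node 2  ⊔preds=[-3,3]  new=[0,1]  stable
  step 10. node 3  ⊔preds=[-3,3]  new=[-3,1]  stable
  step 11. node 5  ⊔preds=[-3,2]  new=[-2,3]  stable
  step 12. node 0  ⊔preds=[-3,3]  new=[-3,2]  stable
  step 13. node 4  ⊔preds=[-3,1]  new=[-3,3]  stable

Least fixpoint reached:
  node 0: [-3,2]
  node 1: [-3,1]
  node 2: [0,1]
  node 3: [-3,1]
  node 4: [-3,3]
  node 5: [-2,3]

[-3,1]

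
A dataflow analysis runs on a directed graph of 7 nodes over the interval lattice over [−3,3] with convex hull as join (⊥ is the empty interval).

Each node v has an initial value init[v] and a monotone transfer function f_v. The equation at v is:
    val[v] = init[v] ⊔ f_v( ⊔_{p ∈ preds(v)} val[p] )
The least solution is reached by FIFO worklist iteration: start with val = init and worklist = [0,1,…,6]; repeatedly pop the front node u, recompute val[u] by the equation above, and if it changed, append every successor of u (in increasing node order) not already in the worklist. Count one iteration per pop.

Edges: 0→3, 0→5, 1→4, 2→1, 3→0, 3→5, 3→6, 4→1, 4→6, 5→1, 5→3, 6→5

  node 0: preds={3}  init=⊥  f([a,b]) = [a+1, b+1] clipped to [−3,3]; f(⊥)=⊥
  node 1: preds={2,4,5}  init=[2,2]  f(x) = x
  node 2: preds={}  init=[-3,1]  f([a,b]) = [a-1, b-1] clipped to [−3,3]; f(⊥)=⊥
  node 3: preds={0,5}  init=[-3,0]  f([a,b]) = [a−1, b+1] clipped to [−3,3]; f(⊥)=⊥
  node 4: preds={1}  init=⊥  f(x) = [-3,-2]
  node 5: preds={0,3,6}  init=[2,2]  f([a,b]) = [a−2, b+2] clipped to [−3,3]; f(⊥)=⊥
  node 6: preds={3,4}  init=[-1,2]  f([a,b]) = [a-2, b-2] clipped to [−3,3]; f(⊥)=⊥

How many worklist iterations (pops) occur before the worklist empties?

Trace (12 dequeues):
  [1] u=0 | in [-3,0] | out [-2,1] | prev ⊥ | push {}
  [2] u=1 | in [-3,2] | out [-3,2] | prev [2,2] | push {}
  [3] u=2 | in ⊥ | out [-3,1] | ==
  [4] u=3 | in [-2,2] | out [-3,3] | prev [-3,0] | push {0}
  [5] u=4 | in [-3,2] | out [-3,-2] | prev ⊥ | push {1}
  [6] u=5 | in [-3,3] | out [-3,3] | prev [2,2] | push {3}
  [7] u=6 | in [-3,3] | out [-3,2] | prev [-1,2] | push {5}
  [8] u=0 | in [-3,3] | out [-2,3] | prev [-2,1] | push {}
  [9] u=1 | in [-3,3] | out [-3,3] | prev [-3,2] | push {4}
  [10] u=3 | in [-3,3] | out [-3,3] | ==
  [11] u=5 | in [-3,3] | out [-3,3] | ==
  [12] u=4 | in [-3,3] | out [-3,-2] | ==

Converged values:
  [0] [-2,3]
  [1] [-3,3]
  [2] [-3,1]
  [3] [-3,3]
  [4] [-3,-2]
  [5] [-3,3]
  [6] [-3,2]

12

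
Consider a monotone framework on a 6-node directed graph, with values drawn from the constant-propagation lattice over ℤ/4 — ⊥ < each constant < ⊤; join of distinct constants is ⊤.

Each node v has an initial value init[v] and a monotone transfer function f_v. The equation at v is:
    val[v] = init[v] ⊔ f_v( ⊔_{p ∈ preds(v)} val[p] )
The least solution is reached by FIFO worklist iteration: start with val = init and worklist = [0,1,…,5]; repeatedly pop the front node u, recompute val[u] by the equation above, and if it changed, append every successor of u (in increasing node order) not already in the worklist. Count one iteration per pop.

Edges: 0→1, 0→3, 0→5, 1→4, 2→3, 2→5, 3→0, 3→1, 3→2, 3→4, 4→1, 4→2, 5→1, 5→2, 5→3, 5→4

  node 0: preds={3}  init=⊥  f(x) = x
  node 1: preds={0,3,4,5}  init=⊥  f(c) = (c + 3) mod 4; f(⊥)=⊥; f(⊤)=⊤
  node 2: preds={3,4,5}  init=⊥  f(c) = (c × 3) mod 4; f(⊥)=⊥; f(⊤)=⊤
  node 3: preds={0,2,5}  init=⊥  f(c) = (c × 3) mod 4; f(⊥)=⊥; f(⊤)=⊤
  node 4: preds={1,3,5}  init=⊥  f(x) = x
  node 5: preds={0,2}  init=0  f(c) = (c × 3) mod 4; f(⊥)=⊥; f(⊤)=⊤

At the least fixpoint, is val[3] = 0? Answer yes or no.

Iteration log — 17 steps:
  step 1. node 0  ⊔preds=⊥  new=⊥  stable
  step 2. node 1  ⊔preds=0  new=3  old=⊥  +wl: 
  step 3. node 2  ⊔preds=0  new=0  old=⊥  +wl: 
  step 4. node 3  ⊔preds=0  new=0  old=⊥  +wl: 0,1,2
  step 5. node 4  ⊔preds=⊤  new=⊤  old=⊥  +wl: 
  step 6. node 5  ⊔preds=0  new=0  stable
  step 7. node 0  ⊔preds=0  new=0  old=⊥  +wl: 3,5
  step 8. node 1  ⊔preds=⊤  new=⊤  old=3  +wl: 4
  step 9. node 2  ⊔preds=⊤  new=⊤  old=0  +wl: 
  step 10. node 3  ⊔preds=⊤  new=⊤  old=0  +wl: 0,1,2
  step 11. node 5  ⊔preds=⊤  new=⊤  old=0  +wl: 3
  step 12. node 4  ⊔preds=⊤  new=⊤  stable
  step 13. node 0  ⊔preds=⊤  new=⊤  old=0  +wl: 5
  step 14. node 1  ⊔preds=⊤  new=⊤  stable
  step 15. node 2  ⊔preds=⊤  new=⊤  stable
  step 16. node 3  ⊔preds=⊤  new=⊤  stable
  step 17. node 5  ⊔preds=⊤  new=⊤  stable

Least fixpoint reached:
  node 0: ⊤
  node 1: ⊤
  node 2: ⊤
  node 3: ⊤
  node 4: ⊤
  node 5: ⊤

no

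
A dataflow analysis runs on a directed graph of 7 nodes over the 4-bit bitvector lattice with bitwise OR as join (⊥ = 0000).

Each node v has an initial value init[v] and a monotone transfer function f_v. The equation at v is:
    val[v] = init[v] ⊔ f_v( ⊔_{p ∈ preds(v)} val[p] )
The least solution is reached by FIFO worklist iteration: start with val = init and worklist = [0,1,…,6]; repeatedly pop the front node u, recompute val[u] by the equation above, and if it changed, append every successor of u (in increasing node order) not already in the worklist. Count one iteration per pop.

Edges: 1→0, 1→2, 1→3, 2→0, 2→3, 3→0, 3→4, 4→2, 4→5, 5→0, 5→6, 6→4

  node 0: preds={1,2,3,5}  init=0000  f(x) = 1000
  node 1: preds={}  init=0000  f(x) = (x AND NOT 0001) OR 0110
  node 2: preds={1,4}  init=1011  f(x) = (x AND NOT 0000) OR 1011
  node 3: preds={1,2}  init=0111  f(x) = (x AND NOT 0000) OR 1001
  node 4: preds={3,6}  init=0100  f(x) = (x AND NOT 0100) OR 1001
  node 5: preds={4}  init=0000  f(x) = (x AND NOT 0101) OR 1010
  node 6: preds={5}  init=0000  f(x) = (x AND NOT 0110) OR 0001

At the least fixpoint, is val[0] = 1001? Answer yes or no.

Trace (10 dequeues):
  [1] u=0 | in 1111 | out 1000 | prev 0000 | push {}
  [2] u=1 | in 0000 | out 0110 | prev 0000 | push {0}
  [3] u=2 | in 0110 | out 1111 | prev 1011 | push {}
  [4] u=3 | in 1111 | out 1111 | prev 0111 | push {}
  [5] u=4 | in 1111 | out 1111 | prev 0100 | push {2}
  [6] u=5 | in 1111 | out 1010 | prev 0000 | push {}
  [7] u=6 | in 1010 | out 1001 | prev 0000 | push {4}
  [8] u=0 | in 1111 | out 1000 | ==
  [9] u=2 | in 1111 | out 1111 | ==
  [10] u=4 | in 1111 | out 1111 | ==

Converged values:
  [0] 1000
  [1] 0110
  [2] 1111
  [3] 1111
  [4] 1111
  [5] 1010
  [6] 1001

no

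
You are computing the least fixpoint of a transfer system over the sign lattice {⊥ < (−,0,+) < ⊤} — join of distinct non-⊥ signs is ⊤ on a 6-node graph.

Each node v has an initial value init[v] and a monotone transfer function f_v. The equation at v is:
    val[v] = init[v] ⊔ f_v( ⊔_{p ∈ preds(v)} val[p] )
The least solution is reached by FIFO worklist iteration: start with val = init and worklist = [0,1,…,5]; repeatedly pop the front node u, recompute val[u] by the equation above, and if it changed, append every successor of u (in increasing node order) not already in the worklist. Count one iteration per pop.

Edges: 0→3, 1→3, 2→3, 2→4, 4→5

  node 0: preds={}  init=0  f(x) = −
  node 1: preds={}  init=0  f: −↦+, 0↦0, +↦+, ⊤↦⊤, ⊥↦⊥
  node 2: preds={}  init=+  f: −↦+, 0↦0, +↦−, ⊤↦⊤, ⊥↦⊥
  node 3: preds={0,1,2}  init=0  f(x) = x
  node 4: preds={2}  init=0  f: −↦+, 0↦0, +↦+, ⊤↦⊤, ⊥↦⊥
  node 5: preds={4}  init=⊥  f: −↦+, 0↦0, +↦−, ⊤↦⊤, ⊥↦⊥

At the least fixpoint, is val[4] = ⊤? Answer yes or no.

yes

Trace (6 dequeues):
  [1] u=0 | in ⊥ | out ⊤ | prev 0 | push {}
  [2] u=1 | in ⊥ | out 0 | ==
  [3] u=2 | in ⊥ | out + | ==
  [4] u=3 | in ⊤ | out ⊤ | prev 0 | push {}
  [5] u=4 | in + | out ⊤ | prev 0 | push {}
  [6] u=5 | in ⊤ | out ⊤ | prev ⊥ | push {}

Converged values:
  [0] ⊤
  [1] 0
  [2] +
  [3] ⊤
  [4] ⊤
  [5] ⊤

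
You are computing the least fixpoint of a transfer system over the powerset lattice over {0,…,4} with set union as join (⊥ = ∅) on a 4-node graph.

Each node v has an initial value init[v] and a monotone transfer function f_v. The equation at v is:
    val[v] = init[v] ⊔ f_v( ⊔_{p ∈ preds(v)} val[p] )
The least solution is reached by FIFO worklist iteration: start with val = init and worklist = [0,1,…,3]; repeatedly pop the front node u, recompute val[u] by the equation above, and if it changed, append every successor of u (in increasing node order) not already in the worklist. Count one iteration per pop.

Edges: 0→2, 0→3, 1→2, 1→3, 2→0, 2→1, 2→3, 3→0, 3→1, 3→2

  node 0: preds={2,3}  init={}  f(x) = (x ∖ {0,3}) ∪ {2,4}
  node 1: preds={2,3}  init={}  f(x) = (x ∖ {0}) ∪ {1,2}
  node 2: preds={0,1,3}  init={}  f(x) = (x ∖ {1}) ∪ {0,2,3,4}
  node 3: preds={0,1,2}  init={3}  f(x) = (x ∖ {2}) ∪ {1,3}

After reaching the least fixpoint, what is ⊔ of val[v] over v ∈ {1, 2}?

{0,1,2,3,4}

Worklist (8 pops):
  #1 pop 0: in={3} → {2,4} (was {}); enqueue []
  #2 pop 1: in={3} → {1,2,3} (was {}); enqueue []
  #3 pop 2: in={1,2,3,4} → {0,2,3,4} (was {}); enqueue [0,1]
  #4 pop 3: in={0,1,2,3,4} → {0,1,3,4} (was {3}); enqueue [2]
  #5 pop 0: in={0,1,2,3,4} → {1,2,4} (was {2,4}); enqueue [3]
  #6 pop 1: in={0,1,2,3,4} → {1,2,3,4} (was {1,2,3}); enqueue []
  #7 pop 2: in={0,1,2,3,4} → {0,2,3,4} (no change)
  #8 pop 3: in={0,1,2,3,4} → {0,1,3,4} (no change)

Fixpoint:
  val[0] = {1,2,4}
  val[1] = {1,2,3,4}
  val[2] = {0,2,3,4}
  val[3] = {0,1,3,4}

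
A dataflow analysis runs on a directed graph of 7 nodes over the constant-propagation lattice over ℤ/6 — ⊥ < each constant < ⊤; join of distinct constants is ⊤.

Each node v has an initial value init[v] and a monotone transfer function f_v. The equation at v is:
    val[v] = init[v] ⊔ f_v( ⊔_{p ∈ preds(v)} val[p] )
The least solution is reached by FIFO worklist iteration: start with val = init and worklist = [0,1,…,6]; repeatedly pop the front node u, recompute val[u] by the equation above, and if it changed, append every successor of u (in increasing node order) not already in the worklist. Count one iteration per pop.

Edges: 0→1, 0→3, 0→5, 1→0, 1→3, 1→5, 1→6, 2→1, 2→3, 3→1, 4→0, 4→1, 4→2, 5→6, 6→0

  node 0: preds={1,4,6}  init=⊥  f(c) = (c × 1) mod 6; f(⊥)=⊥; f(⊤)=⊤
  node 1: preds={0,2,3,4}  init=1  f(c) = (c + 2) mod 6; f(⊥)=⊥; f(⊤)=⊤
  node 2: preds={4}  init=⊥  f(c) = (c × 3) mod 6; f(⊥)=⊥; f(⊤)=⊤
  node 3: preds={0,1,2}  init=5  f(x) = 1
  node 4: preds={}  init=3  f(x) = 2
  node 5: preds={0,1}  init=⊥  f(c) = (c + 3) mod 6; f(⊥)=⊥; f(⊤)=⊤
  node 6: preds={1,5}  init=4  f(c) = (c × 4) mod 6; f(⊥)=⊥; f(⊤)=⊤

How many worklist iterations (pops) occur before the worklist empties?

12

Worklist (12 pops):
  #1 pop 0: in=⊤ → ⊤ (was ⊥); enqueue []
  #2 pop 1: in=⊤ → ⊤ (was 1); enqueue [0]
  #3 pop 2: in=3 → 3 (was ⊥); enqueue [1]
  #4 pop 3: in=⊤ → ⊤ (was 5); enqueue []
  #5 pop 4: in=⊥ → ⊤ (was 3); enqueue [2]
  #6 pop 5: in=⊤ → ⊤ (was ⊥); enqueue []
  #7 pop 6: in=⊤ → ⊤ (was 4); enqueue []
  #8 pop 0: in=⊤ → ⊤ (no change)
  #9 pop 1: in=⊤ → ⊤ (no change)
  #10 pop 2: in=⊤ → ⊤ (was 3); enqueue [1,3]
  #11 pop 1: in=⊤ → ⊤ (no change)
  #12 pop 3: in=⊤ → ⊤ (no change)

Fixpoint:
  val[0] = ⊤
  val[1] = ⊤
  val[2] = ⊤
  val[3] = ⊤
  val[4] = ⊤
  val[5] = ⊤
  val[6] = ⊤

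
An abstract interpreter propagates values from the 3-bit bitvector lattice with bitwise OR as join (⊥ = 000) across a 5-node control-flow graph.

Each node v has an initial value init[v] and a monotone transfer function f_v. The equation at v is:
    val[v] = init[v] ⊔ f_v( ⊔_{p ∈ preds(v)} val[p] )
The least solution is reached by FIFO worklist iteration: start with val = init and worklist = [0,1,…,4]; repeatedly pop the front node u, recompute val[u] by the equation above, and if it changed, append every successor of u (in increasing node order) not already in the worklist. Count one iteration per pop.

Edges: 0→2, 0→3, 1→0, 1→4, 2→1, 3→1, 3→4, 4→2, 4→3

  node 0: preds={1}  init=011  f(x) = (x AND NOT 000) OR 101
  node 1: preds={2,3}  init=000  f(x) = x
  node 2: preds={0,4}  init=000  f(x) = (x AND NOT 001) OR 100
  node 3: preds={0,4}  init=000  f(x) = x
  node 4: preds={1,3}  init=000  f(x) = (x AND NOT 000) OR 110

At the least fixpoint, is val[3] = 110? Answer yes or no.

Trace (10 dequeues):
  [1] u=0 | in 000 | out 111 | prev 011 | push {}
  [2] u=1 | in 000 | out 000 | ==
  [3] u=2 | in 111 | out 110 | prev 000 | push {1}
  [4] u=3 | in 111 | out 111 | prev 000 | push {}
  [5] u=4 | in 111 | out 111 | prev 000 | push {2,3}
  [6] u=1 | in 111 | out 111 | prev 000 | push {0,4}
  [7] u=2 | in 111 | out 110 | ==
  [8] u=3 | in 111 | out 111 | ==
  [9] u=0 | in 111 | out 111 | ==
  [10] u=4 | in 111 | out 111 | ==

Converged values:
  [0] 111
  [1] 111
  [2] 110
  [3] 111
  [4] 111

no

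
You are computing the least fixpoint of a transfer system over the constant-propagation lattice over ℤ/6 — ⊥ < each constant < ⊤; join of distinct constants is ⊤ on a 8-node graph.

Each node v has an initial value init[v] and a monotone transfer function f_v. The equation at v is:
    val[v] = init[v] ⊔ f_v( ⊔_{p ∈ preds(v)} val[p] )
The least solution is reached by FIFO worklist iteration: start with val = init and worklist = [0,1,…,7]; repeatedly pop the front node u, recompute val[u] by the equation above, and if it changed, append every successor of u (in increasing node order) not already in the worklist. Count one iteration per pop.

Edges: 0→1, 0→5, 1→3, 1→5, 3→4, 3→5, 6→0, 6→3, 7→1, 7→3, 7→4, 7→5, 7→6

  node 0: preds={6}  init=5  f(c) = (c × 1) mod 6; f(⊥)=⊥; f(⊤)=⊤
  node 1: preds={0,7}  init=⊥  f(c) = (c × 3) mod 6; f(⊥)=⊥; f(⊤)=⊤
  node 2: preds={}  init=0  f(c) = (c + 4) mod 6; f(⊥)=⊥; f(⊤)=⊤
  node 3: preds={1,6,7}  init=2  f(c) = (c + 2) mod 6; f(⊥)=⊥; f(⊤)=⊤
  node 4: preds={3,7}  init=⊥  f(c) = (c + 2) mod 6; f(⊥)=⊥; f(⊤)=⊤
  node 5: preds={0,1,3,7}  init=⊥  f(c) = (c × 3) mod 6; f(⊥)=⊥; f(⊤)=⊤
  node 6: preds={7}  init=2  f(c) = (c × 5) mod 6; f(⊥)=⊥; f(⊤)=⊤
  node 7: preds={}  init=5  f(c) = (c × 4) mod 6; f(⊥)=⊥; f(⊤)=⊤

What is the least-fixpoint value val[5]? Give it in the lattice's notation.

⊤

Worklist (10 pops):
  #1 pop 0: in=2 → ⊤ (was 5); enqueue []
  #2 pop 1: in=⊤ → ⊤ (was ⊥); enqueue []
  #3 pop 2: in=⊥ → 0 (no change)
  #4 pop 3: in=⊤ → ⊤ (was 2); enqueue []
  #5 pop 4: in=⊤ → ⊤ (was ⊥); enqueue []
  #6 pop 5: in=⊤ → ⊤ (was ⊥); enqueue []
  #7 pop 6: in=5 → ⊤ (was 2); enqueue [0,3]
  #8 pop 7: in=⊥ → 5 (no change)
  #9 pop 0: in=⊤ → ⊤ (no change)
  #10 pop 3: in=⊤ → ⊤ (no change)

Fixpoint:
  val[0] = ⊤
  val[1] = ⊤
  val[2] = 0
  val[3] = ⊤
  val[4] = ⊤
  val[5] = ⊤
  val[6] = ⊤
  val[7] = 5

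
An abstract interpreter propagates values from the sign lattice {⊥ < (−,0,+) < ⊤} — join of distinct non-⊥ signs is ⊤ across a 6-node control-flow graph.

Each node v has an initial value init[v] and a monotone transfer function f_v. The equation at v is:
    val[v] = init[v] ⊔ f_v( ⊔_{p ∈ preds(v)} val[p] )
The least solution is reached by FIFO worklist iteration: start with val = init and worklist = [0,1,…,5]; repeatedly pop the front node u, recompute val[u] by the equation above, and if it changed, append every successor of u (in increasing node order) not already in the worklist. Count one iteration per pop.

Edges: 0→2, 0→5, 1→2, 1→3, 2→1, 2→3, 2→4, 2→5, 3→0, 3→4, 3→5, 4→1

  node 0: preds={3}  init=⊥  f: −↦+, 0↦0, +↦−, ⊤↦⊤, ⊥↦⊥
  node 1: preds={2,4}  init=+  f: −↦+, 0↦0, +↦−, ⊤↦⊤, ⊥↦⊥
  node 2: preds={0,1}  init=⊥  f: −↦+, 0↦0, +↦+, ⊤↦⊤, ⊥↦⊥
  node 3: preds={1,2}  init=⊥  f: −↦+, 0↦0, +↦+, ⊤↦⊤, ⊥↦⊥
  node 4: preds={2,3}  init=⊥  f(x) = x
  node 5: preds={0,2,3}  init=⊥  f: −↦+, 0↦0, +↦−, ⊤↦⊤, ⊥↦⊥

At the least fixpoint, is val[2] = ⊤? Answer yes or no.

yes

Trace (17 dequeues):
  [1] u=0 | in ⊥ | out ⊥ | ==
  [2] u=1 | in ⊥ | out + | ==
  [3] u=2 | in + | out + | prev ⊥ | push {1}
  [4] u=3 | in + | out + | prev ⊥ | push {0}
  [5] u=4 | in + | out + | prev ⊥ | push {}
  [6] u=5 | in + | out − | prev ⊥ | push {}
  [7] u=1 | in + | out ⊤ | prev + | push {2,3}
  [8] u=0 | in + | out − | prev ⊥ | push {5}
  [9] u=2 | in ⊤ | out ⊤ | prev + | push {1,4}
  [10] u=3 | in ⊤ | out ⊤ | prev + | push {0}
  [11] u=5 | in ⊤ | out ⊤ | prev − | push {}
  [12] u=1 | in ⊤ | out ⊤ | ==
  [13] u=4 | in ⊤ | out ⊤ | prev + | push {1}
  [14] u=0 | in ⊤ | out ⊤ | prev − | push {2,5}
  [15] u=1 | in ⊤ | out ⊤ | ==
  [16] u=2 | in ⊤ | out ⊤ | ==
  [17] u=5 | in ⊤ | out ⊤ | ==

Converged values:
  [0] ⊤
  [1] ⊤
  [2] ⊤
  [3] ⊤
  [4] ⊤
  [5] ⊤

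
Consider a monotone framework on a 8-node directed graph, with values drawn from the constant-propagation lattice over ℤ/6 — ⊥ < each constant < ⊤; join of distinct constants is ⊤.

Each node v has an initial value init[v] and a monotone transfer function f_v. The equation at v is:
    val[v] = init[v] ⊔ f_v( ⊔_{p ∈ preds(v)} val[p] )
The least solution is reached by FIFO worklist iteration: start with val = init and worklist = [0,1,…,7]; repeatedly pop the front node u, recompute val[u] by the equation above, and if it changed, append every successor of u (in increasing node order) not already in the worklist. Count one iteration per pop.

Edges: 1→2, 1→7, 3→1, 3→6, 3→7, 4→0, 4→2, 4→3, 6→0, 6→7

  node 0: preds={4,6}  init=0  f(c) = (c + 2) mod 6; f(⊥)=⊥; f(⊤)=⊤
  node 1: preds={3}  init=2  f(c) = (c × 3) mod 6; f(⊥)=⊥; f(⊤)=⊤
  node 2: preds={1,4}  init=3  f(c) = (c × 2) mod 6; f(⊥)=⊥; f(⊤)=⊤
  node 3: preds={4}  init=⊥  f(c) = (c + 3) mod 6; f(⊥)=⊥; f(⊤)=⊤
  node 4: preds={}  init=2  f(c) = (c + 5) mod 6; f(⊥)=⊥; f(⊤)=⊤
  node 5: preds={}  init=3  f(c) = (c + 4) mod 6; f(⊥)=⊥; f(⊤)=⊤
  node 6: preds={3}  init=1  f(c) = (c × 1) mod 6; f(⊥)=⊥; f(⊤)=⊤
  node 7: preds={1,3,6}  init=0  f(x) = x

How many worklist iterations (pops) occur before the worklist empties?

Trace (12 dequeues):
  [1] u=0 | in ⊤ | out ⊤ | prev 0 | push {}
  [2] u=1 | in ⊥ | out 2 | ==
  [3] u=2 | in 2 | out ⊤ | prev 3 | push {}
  [4] u=3 | in 2 | out 5 | prev ⊥ | push {1}
  [5] u=4 | in ⊥ | out 2 | ==
  [6] u=5 | in ⊥ | out 3 | ==
  [7] u=6 | in 5 | out ⊤ | prev 1 | push {0}
  [8] u=7 | in ⊤ | out ⊤ | prev 0 | push {}
  [9] u=1 | in 5 | out ⊤ | prev 2 | push {2,7}
  [10] u=0 | in ⊤ | out ⊤ | ==
  [11] u=2 | in ⊤ | out ⊤ | ==
  [12] u=7 | in ⊤ | out ⊤ | ==

Converged values:
  [0] ⊤
  [1] ⊤
  [2] ⊤
  [3] 5
  [4] 2
  [5] 3
  [6] ⊤
  [7] ⊤

12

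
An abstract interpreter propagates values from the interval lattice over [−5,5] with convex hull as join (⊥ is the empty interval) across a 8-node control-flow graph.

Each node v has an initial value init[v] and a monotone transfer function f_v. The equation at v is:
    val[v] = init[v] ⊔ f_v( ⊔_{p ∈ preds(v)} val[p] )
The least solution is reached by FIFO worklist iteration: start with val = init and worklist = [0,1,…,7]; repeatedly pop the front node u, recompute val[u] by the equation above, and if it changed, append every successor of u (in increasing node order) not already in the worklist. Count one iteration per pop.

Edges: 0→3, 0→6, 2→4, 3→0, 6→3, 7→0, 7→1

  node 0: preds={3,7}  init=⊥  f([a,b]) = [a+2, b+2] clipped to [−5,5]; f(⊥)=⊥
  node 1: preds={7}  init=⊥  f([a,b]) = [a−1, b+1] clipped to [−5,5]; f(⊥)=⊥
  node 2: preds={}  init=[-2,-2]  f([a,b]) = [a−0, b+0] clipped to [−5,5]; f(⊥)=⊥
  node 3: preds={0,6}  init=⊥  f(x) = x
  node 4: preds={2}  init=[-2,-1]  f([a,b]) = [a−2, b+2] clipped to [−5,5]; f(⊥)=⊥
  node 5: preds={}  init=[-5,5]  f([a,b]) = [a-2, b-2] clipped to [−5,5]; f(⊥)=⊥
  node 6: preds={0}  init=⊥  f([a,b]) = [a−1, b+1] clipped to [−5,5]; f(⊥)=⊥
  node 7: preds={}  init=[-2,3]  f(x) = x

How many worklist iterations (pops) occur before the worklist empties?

Iteration log — 11 steps:
  step 1. node 0  ⊔preds=[-2,3]  new=[0,5]  old=⊥  +wl: 
  step 2. node 1  ⊔preds=[-2,3]  new=[-3,4]  old=⊥  +wl: 
  step 3. node 2  ⊔preds=⊥  new=[-2,-2]  stable
  step 4. node 3  ⊔preds=[0,5]  new=[0,5]  old=⊥  +wl: 0
  step 5. node 4  ⊔preds=[-2,-2]  new=[-4,0]  old=[-2,-1]  +wl: 
  step 6. node 5  ⊔preds=⊥  new=[-5,5]  stable
  step 7. node 6  ⊔preds=[0,5]  new=[-1,5]  old=⊥  +wl: 3
  step 8. node 7  ⊔preds=⊥  new=[-2,3]  stable
  step 9. node 0  ⊔preds=[-2,5]  new=[0,5]  stable
  step 10. node 3  ⊔preds=[-1,5]  new=[-1,5]  old=[0,5]  +wl: 0
  step 11. node 0  ⊔preds=[-2,5]  new=[0,5]  stable

Least fixpoint reached:
  node 0: [0,5]
  node 1: [-3,4]
  node 2: [-2,-2]
  node 3: [-1,5]
  node 4: [-4,0]
  node 5: [-5,5]
  node 6: [-1,5]
  node 7: [-2,3]

11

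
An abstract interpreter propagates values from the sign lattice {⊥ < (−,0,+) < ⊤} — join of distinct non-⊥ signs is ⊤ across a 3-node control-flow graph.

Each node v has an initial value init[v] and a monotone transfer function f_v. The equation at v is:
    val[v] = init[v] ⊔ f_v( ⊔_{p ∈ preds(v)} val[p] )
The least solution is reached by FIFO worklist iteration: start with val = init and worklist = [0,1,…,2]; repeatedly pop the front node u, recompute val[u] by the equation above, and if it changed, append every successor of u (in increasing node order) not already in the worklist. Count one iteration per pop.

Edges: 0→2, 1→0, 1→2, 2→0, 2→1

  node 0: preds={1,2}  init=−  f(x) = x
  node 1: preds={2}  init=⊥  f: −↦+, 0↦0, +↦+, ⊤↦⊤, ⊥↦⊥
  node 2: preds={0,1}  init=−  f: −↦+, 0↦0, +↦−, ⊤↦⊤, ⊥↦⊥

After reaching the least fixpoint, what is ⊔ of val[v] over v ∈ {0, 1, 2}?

⊤

Trace (7 dequeues):
  [1] u=0 | in − | out − | ==
  [2] u=1 | in − | out + | prev ⊥ | push {0}
  [3] u=2 | in ⊤ | out ⊤ | prev − | push {1}
  [4] u=0 | in ⊤ | out ⊤ | prev − | push {2}
  [5] u=1 | in ⊤ | out ⊤ | prev + | push {0}
  [6] u=2 | in ⊤ | out ⊤ | ==
  [7] u=0 | in ⊤ | out ⊤ | ==

Converged values:
  [0] ⊤
  [1] ⊤
  [2] ⊤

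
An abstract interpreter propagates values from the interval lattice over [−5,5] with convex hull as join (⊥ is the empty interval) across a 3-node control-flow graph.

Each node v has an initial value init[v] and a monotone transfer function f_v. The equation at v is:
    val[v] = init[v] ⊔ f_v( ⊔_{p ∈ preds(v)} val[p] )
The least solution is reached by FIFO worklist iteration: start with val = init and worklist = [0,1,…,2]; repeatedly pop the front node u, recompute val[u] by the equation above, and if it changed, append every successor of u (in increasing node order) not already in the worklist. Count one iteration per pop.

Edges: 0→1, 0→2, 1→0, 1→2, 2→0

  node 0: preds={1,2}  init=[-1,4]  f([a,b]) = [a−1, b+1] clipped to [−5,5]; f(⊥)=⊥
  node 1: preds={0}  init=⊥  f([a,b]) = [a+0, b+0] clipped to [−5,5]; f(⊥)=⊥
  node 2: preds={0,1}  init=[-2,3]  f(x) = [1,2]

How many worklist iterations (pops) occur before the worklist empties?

10

Trace (10 dequeues):
  [1] u=0 | in [-2,3] | out [-3,4] | prev [-1,4] | push {}
  [2] u=1 | in [-3,4] | out [-3,4] | prev ⊥ | push {0}
  [3] u=2 | in [-3,4] | out [-2,3] | ==
  [4] u=0 | in [-3,4] | out [-4,5] | prev [-3,4] | push {1,2}
  [5] u=1 | in [-4,5] | out [-4,5] | prev [-3,4] | push {0}
  [6] u=2 | in [-4,5] | out [-2,3] | ==
  [7] u=0 | in [-4,5] | out [-5,5] | prev [-4,5] | push {1,2}
  [8] u=1 | in [-5,5] | out [-5,5] | prev [-4,5] | push {0}
  [9] u=2 | in [-5,5] | out [-2,3] | ==
  [10] u=0 | in [-5,5] | out [-5,5] | ==

Converged values:
  [0] [-5,5]
  [1] [-5,5]
  [2] [-2,3]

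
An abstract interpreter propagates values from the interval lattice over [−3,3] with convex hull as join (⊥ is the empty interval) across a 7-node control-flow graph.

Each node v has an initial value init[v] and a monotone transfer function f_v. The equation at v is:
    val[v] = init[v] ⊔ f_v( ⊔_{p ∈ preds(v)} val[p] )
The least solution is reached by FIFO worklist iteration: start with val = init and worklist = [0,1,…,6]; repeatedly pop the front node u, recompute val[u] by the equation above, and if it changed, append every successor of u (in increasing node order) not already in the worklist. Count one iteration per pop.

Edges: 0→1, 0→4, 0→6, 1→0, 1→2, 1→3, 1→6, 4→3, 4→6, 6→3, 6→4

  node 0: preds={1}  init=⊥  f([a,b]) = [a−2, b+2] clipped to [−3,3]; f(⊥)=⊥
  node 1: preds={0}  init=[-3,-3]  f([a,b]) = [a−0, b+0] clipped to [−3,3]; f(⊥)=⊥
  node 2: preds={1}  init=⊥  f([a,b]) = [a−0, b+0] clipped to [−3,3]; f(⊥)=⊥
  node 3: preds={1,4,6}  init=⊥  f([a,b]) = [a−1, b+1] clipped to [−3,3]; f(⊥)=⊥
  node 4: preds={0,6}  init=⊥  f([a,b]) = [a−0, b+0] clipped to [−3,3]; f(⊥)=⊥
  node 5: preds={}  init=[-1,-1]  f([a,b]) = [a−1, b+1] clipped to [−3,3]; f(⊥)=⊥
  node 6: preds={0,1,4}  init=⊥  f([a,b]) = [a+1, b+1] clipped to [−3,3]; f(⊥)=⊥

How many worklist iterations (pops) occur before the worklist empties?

22

Iteration log — 22 steps:
  step 1. node 0  ⊔preds=[-3,-3]  new=[-3,-1]  old=⊥  +wl: 
  step 2. node 1  ⊔preds=[-3,-1]  new=[-3,-1]  old=[-3,-3]  +wl: 0
  step 3. node 2  ⊔preds=[-3,-1]  new=[-3,-1]  old=⊥  +wl: 
  step 4. node 3  ⊔preds=[-3,-1]  new=[-3,0]  old=⊥  +wl: 
  step 5. node 4  ⊔preds=[-3,-1]  new=[-3,-1]  old=⊥  +wl: 3
  step 6. node 5  ⊔preds=⊥  new=[-1,-1]  stable
  step 7. node 6  ⊔preds=[-3,-1]  new=[-2,0]  old=⊥  +wl: 4
  step 8. node 0  ⊔preds=[-3,-1]  new=[-3,1]  old=[-3,-1]  +wl: 1,6
  step 9. node 3  ⊔preds=[-3,0]  new=[-3,1]  old=[-3,0]  +wl: 
  step 10. node 4  ⊔preds=[-3,1]  new=[-3,1]  old=[-3,-1]  +wl: 3
  step 11. node 1  ⊔preds=[-3,1]  new=[-3,1]  old=[-3,-1]  +wl: 0,2
  step 12. node 6  ⊔preds=[-3,1]  new=[-2,2]  old=[-2,0]  +wl: 4
  step 13. node 3  ⊔preds=[-3,2]  new=[-3,3]  old=[-3,1]  +wl: 
  step 14. node 0  ⊔preds=[-3,1]  new=[-3,3]  old=[-3,1]  +wl: 1,6
  step 15. node 2  ⊔preds=[-3,1]  new=[-3,1]  old=[-3,-1]  +wl: 
  step 16. node 4  ⊔preds=[-3,3]  new=[-3,3]  old=[-3,1]  +wl: 3
  step 17. node 1  ⊔preds=[-3,3]  new=[-3,3]  old=[-3,1]  +wl: 0,2
  step 18. node 6  ⊔preds=[-3,3]  new=[-2,3]  old=[-2,2]  +wl: 4
  step 19. node 3  ⊔preds=[-3,3]  new=[-3,3]  stable
  step 20. node 0  ⊔preds=[-3,3]  new=[-3,3]  stable
  step 21. node 2  ⊔preds=[-3,3]  new=[-3,3]  old=[-3,1]  +wl: 
  step 22. node 4  ⊔preds=[-3,3]  new=[-3,3]  stable

Least fixpoint reached:
  node 0: [-3,3]
  node 1: [-3,3]
  node 2: [-3,3]
  node 3: [-3,3]
  node 4: [-3,3]
  node 5: [-1,-1]
  node 6: [-2,3]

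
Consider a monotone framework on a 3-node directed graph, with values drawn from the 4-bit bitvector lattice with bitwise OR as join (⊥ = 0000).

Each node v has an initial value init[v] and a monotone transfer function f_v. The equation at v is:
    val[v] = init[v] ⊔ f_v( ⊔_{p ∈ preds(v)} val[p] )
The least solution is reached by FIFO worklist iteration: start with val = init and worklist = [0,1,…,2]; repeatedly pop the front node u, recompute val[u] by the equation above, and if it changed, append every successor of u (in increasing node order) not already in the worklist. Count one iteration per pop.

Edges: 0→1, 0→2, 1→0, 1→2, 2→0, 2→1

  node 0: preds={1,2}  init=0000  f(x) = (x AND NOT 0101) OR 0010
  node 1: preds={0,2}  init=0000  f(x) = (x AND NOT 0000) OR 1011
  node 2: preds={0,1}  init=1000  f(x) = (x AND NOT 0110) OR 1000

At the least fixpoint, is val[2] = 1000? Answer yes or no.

Trace (5 dequeues):
  [1] u=0 | in 1000 | out 1010 | prev 0000 | push {}
  [2] u=1 | in 1010 | out 1011 | prev 0000 | push {0}
  [3] u=2 | in 1011 | out 1001 | prev 1000 | push {1}
  [4] u=0 | in 1011 | out 1010 | ==
  [5] u=1 | in 1011 | out 1011 | ==

Converged values:
  [0] 1010
  [1] 1011
  [2] 1001

no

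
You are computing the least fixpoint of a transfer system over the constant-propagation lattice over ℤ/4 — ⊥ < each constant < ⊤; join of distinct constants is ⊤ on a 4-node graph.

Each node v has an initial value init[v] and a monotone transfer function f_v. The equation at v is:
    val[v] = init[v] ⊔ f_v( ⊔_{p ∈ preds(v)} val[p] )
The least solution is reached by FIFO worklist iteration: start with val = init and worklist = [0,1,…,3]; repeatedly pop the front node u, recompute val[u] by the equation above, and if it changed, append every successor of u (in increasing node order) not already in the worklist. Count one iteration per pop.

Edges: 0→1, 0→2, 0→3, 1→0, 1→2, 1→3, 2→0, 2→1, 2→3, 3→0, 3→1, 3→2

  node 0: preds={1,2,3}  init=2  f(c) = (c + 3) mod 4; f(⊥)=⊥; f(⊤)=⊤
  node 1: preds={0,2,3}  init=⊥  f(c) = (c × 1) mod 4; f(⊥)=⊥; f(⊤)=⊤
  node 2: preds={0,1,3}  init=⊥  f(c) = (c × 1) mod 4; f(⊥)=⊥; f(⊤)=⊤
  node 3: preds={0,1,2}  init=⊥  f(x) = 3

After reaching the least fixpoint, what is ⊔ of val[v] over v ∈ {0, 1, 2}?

Trace (10 dequeues):
  [1] u=0 | in ⊥ | out 2 | ==
  [2] u=1 | in 2 | out 2 | prev ⊥ | push {0}
  [3] u=2 | in 2 | out 2 | prev ⊥ | push {1}
  [4] u=3 | in 2 | out 3 | prev ⊥ | push {2}
  [5] u=0 | in ⊤ | out ⊤ | prev 2 | push {3}
  [6] u=1 | in ⊤ | out ⊤ | prev 2 | push {0}
  [7] u=2 | in ⊤ | out ⊤ | prev 2 | push {1}
  [8] u=3 | in ⊤ | out 3 | ==
  [9] u=0 | in ⊤ | out ⊤ | ==
  [10] u=1 | in ⊤ | out ⊤ | ==

Converged values:
  [0] ⊤
  [1] ⊤
  [2] ⊤
  [3] 3

⊤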